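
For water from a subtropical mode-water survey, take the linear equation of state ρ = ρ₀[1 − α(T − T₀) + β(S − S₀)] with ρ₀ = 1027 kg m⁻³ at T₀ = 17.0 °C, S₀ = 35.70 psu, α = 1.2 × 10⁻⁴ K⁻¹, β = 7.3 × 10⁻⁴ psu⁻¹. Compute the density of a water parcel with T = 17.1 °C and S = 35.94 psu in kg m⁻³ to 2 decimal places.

T − T₀ = +0.1 K, S − S₀ = +0.24 psu.
Bracket = 1 − α·(+0.1) + β·(+0.24) = 1 + (1.632 × 10⁻⁴) = 1.0001632.
ρ = 1027 × 1.0001632 = 1027.17 kg m⁻³.

1027.17 kg m⁻³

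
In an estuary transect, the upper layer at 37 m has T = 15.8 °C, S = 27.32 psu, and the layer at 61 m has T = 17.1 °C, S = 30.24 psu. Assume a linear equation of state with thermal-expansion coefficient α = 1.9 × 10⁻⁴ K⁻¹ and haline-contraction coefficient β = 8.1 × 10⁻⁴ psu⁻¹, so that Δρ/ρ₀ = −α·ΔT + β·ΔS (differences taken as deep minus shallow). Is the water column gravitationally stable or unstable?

ΔT = 17.1 − 15.8 = +1.3 K and ΔS = 30.24 − 27.32 = +2.92 psu (deep − shallow).
−αΔT = -2.47 × 10⁻⁴; βΔS = 2.3652 × 10⁻³; sum Δρ/ρ₀ = 2.1182 × 10⁻³.
Δρ/ρ₀ > 0, so Δρ > 0: deeper water is denser → statically stable.

stable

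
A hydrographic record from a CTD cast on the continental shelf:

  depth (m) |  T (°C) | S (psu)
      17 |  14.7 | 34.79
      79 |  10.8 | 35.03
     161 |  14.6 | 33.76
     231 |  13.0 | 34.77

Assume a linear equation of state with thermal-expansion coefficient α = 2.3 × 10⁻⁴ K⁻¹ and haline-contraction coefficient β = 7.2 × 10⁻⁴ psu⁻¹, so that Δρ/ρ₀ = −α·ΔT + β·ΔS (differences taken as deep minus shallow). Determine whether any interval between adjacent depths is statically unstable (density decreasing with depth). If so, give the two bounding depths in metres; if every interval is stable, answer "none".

Evaluate Δρ/ρ₀ = −αΔT + βΔS across each adjacent pair:
  17–79 m: −αΔT+βΔS = −(2.3 × 10⁻⁴)(-3.9)+(7.2 × 10⁻⁴)(+0.24) = 1.1 × 10⁻³ → stable
  79–161 m: −αΔT+βΔS = −(2.3 × 10⁻⁴)(+3.8)+(7.2 × 10⁻⁴)(-1.27) = -1.8 × 10⁻³ → UNSTABLE
  161–231 m: −αΔT+βΔS = −(2.3 × 10⁻⁴)(-1.6)+(7.2 × 10⁻⁴)(+1.01) = 1.1 × 10⁻³ → stable
The 79–161 m interval has Δρ < 0: lighter water underlies denser water.

79–161 m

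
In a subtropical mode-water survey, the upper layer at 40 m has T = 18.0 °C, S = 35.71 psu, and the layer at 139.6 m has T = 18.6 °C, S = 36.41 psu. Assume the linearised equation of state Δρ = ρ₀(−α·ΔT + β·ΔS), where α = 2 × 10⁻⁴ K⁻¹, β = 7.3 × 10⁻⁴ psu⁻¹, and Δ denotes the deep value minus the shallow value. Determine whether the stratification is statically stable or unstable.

stable

ΔT = 18.6 − 18.0 = +0.6 K and ΔS = 36.41 − 35.71 = +0.70 psu (deep − shallow).
−αΔT = -1.20 × 10⁻⁴; βΔS = 5.11 × 10⁻⁴; sum Δρ/ρ₀ = 3.91 × 10⁻⁴.
Δρ/ρ₀ > 0, so Δρ > 0: deeper water is denser → statically stable.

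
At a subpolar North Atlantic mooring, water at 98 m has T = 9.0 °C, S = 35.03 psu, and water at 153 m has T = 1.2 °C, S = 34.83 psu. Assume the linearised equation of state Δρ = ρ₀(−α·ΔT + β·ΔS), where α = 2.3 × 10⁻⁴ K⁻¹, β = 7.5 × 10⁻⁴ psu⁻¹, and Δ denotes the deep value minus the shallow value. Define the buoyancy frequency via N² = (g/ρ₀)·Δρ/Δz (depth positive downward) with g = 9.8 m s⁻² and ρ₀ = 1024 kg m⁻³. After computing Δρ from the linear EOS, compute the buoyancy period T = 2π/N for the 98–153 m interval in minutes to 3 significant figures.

ΔT = -7.8 K, ΔS = -0.20 psu (deep − shallow).
Δρ/ρ₀ = −αΔT + βΔS = 1.794 × 10⁻³ − 1.50 × 10⁻⁴ = 1.644 × 10⁻³, so Δρ ≈ 1.683 kg m⁻³.
N² = (g/ρ₀)·Δρ/Δz = g·(Δρ/ρ₀)/Δz = 9.8 × 1.644 × 10⁻³ / 55 = 2.9293 × 10⁻⁴ s⁻².
N = √(2.9293 × 10⁻⁴) = 0.017115 rad s⁻¹ → T = 2π/N = 367.12 s = 6.1187 min ≈ 6.12 min.

6.12 min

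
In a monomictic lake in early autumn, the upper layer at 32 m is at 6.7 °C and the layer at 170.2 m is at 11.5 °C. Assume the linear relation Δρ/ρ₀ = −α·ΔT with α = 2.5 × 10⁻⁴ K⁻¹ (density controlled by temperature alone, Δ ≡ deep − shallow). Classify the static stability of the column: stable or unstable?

unstable

ΔT = 11.5 − 6.7 = +4.8 K, so Δρ/ρ₀ = −αΔT = -1.20 × 10⁻³.
Δρ/ρ₀ < 0, so Δρ < 0: deeper water is lighter → statically unstable; the column would overturn.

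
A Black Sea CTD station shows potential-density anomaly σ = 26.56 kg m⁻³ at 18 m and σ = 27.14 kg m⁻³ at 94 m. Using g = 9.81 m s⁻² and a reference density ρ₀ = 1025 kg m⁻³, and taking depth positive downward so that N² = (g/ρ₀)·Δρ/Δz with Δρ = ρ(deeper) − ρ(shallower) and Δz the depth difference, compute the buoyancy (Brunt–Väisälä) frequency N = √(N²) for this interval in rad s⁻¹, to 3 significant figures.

8.55 × 10⁻³ rad s⁻¹

Δρ = 1027.14 − 1026.56 = 0.58 kg m⁻³ over Δz = 94 − 18 = 76 m.
N² = (9.81/1025) × (0.58/76) = 7.3040 × 10⁻⁵ s⁻².
N = √(7.3040 × 10⁻⁵) = 8.5463 × 10⁻³ rad s⁻¹ ≈ 8.55 × 10⁻³ rad s⁻¹.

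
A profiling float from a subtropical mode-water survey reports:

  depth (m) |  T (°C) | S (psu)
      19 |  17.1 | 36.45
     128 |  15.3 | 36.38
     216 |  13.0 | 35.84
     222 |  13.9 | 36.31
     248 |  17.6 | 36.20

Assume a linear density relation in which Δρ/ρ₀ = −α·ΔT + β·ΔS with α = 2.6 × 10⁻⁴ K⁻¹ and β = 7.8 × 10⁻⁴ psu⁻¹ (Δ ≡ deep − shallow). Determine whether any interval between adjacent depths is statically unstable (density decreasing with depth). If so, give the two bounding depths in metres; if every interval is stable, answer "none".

Evaluate Δρ/ρ₀ = −αΔT + βΔS across each adjacent pair:
  19–128 m: −αΔT+βΔS = −(2.6 × 10⁻⁴)(-1.8)+(7.8 × 10⁻⁴)(-0.07) = 4.1 × 10⁻⁴ → stable
  128–216 m: −αΔT+βΔS = −(2.6 × 10⁻⁴)(-2.3)+(7.8 × 10⁻⁴)(-0.54) = 1.8 × 10⁻⁴ → stable
  216–222 m: −αΔT+βΔS = −(2.6 × 10⁻⁴)(+0.9)+(7.8 × 10⁻⁴)(+0.47) = 1.3 × 10⁻⁴ → stable
  222–248 m: −αΔT+βΔS = −(2.6 × 10⁻⁴)(+3.7)+(7.8 × 10⁻⁴)(-0.11) = -1.0 × 10⁻³ → UNSTABLE
The 222–248 m interval has Δρ < 0: lighter water underlies denser water.

222–248 m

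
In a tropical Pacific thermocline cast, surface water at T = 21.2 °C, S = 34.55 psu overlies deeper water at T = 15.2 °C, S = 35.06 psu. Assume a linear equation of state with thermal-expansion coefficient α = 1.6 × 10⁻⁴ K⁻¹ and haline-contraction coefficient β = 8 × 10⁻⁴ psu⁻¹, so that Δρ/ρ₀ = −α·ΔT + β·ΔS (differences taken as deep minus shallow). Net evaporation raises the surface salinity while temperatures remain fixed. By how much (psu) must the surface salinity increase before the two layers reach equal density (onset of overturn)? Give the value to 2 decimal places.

Neutral buoyancy requires −α(T_deep − T_surf) + β(S_deep − S_surf′) = 0.
S_surf′ = S_deep − (α/β)·ΔT = 35.06 − (1.6 × 10⁻⁴/8 × 10⁻⁴)·(-6.0) = 36.2600 psu.
Increase required: 36.2600 − 34.55 = 1.7100 psu.

1.71 psu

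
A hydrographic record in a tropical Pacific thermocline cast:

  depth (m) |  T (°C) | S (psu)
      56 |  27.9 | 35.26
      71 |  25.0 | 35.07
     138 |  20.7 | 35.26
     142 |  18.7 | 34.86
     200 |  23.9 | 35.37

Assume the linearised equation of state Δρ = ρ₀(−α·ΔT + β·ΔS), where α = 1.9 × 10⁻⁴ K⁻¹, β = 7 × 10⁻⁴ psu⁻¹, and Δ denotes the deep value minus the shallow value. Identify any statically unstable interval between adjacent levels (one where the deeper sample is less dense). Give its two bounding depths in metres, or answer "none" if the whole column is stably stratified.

Evaluate Δρ/ρ₀ = −αΔT + βΔS across each adjacent pair:
  56–71 m: −αΔT+βΔS = −(1.9 × 10⁻⁴)(-2.9)+(7 × 10⁻⁴)(-0.19) = 4.2 × 10⁻⁴ → stable
  71–138 m: −αΔT+βΔS = −(1.9 × 10⁻⁴)(-4.3)+(7 × 10⁻⁴)(+0.19) = 9.5 × 10⁻⁴ → stable
  138–142 m: −αΔT+βΔS = −(1.9 × 10⁻⁴)(-2.0)+(7 × 10⁻⁴)(-0.40) = 1.0 × 10⁻⁴ → stable
  142–200 m: −αΔT+βΔS = −(1.9 × 10⁻⁴)(+5.2)+(7 × 10⁻⁴)(+0.51) = -6.3 × 10⁻⁴ → UNSTABLE
The 142–200 m interval has Δρ < 0: lighter water underlies denser water.

142–200 m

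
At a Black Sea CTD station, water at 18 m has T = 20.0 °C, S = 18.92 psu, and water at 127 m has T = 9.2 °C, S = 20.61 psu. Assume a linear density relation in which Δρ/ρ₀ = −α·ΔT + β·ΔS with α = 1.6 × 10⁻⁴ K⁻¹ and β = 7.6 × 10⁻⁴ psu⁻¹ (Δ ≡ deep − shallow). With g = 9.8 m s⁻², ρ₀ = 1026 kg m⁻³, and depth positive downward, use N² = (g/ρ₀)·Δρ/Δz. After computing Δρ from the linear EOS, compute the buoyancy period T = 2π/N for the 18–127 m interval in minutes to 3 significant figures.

6.36 min

ΔT = -10.8 K, ΔS = +1.69 psu (deep − shallow).
Δρ/ρ₀ = −αΔT + βΔS = 1.728 × 10⁻³ + 1.2844 × 10⁻³ = 3.0124 × 10⁻³, so Δρ ≈ 3.091 kg m⁻³.
N² = (g/ρ₀)·Δρ/Δz = g·(Δρ/ρ₀)/Δz = 9.8 × 3.0124 × 10⁻³ / 109 = 2.7084 × 10⁻⁴ s⁻².
N = √(2.7084 × 10⁻⁴) = 0.016457 rad s⁻¹ → T = 2π/N = 381.79 s = 6.3632 min ≈ 6.36 min.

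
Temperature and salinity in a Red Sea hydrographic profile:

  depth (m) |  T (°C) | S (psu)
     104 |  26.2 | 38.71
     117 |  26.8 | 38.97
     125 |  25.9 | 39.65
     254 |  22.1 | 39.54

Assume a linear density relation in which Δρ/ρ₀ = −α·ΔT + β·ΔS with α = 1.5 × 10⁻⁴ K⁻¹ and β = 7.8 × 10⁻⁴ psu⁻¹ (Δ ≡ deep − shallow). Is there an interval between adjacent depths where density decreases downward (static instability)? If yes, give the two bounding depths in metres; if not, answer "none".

Evaluate Δρ/ρ₀ = −αΔT + βΔS across each adjacent pair:
  104–117 m: −αΔT+βΔS = −(1.5 × 10⁻⁴)(+0.6)+(7.8 × 10⁻⁴)(+0.26) = 1.1 × 10⁻⁴ → stable
  117–125 m: −αΔT+βΔS = −(1.5 × 10⁻⁴)(-0.9)+(7.8 × 10⁻⁴)(+0.68) = 6.7 × 10⁻⁴ → stable
  125–254 m: −αΔT+βΔS = −(1.5 × 10⁻⁴)(-3.8)+(7.8 × 10⁻⁴)(-0.11) = 4.8 × 10⁻⁴ → stable
Every interval has Δρ > 0: the column is stably stratified throughout.

none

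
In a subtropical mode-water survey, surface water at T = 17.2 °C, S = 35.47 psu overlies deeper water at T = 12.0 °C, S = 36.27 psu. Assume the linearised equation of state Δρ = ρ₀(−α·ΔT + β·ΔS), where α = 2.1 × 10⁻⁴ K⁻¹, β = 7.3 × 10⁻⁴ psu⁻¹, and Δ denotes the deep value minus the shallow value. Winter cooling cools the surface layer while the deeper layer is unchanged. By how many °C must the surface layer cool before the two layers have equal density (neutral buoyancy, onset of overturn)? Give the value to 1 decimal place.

8.0 °C

Neutral buoyancy requires Δρ = 0, i.e. −α(T_deep − T_surf′) + β(S_deep − S_surf) = 0.
T_surf′ = T_deep − (β/α)·ΔS = 12.0 − (7.3 × 10⁻⁴/2.1 × 10⁻⁴)·(+0.80) = 9.219 °C.
Cooling required: 17.2 − (9.219) = 7.981 °C.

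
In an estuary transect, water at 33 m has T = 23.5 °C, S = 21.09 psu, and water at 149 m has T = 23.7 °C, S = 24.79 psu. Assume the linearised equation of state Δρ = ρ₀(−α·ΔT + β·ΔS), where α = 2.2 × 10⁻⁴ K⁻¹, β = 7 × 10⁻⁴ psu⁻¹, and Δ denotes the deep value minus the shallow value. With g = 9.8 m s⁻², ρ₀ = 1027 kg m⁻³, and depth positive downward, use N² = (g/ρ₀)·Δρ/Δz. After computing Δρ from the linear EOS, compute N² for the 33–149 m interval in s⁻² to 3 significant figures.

ΔT = +0.2 K, ΔS = +3.70 psu (deep − shallow).
Δρ/ρ₀ = −αΔT + βΔS = -4.40 × 10⁻⁵ + 2.59 × 10⁻³ = 2.546 × 10⁻³, so Δρ ≈ 2.615 kg m⁻³.
N² = (g/ρ₀)·Δρ/Δz = g·(Δρ/ρ₀)/Δz = 9.8 × 2.546 × 10⁻³ / 116 = 2.1509 × 10⁻⁴ s⁻² ≈ 2.15 × 10⁻⁴ s⁻².

2.15 × 10⁻⁴ s⁻²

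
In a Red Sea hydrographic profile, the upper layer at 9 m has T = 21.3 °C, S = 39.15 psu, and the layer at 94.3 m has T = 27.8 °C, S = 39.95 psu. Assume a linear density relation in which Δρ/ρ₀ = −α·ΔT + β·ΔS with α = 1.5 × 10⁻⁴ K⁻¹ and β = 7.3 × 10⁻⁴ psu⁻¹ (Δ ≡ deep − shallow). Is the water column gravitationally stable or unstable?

ΔT = 27.8 − 21.3 = +6.5 K and ΔS = 39.95 − 39.15 = +0.80 psu (deep − shallow).
−αΔT = -9.75 × 10⁻⁴; βΔS = 5.84 × 10⁻⁴; sum Δρ/ρ₀ = -3.91 × 10⁻⁴.
Δρ/ρ₀ < 0, so Δρ < 0: deeper water is lighter → statically unstable; the column would overturn.

unstable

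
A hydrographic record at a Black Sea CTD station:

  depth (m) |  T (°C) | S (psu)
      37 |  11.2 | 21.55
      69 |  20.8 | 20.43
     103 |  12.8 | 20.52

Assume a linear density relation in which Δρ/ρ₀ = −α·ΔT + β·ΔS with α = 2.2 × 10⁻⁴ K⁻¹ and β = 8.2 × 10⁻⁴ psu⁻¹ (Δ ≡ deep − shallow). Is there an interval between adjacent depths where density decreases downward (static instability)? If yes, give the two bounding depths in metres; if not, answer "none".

Evaluate Δρ/ρ₀ = −αΔT + βΔS across each adjacent pair:
  37–69 m: −αΔT+βΔS = −(2.2 × 10⁻⁴)(+9.6)+(8.2 × 10⁻⁴)(-1.12) = -3.0 × 10⁻³ → UNSTABLE
  69–103 m: −αΔT+βΔS = −(2.2 × 10⁻⁴)(-8.0)+(8.2 × 10⁻⁴)(+0.09) = 1.8 × 10⁻³ → stable
The 37–69 m interval has Δρ < 0: lighter water underlies denser water.

37–69 m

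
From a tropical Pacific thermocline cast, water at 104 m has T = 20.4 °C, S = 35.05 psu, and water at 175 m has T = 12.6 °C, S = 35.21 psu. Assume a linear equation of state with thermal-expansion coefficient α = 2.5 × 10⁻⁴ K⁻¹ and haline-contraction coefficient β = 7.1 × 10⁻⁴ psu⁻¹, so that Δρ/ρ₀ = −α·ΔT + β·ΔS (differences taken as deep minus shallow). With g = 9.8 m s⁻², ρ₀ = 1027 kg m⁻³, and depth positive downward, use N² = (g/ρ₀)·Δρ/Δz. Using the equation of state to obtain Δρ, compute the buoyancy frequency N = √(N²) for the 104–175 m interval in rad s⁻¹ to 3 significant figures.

ΔT = -7.8 K, ΔS = +0.16 psu (deep − shallow).
Δρ/ρ₀ = −αΔT + βΔS = 1.95 × 10⁻³ + 1.136 × 10⁻⁴ = 2.0636 × 10⁻³, so Δρ ≈ 2.119 kg m⁻³.
N² = (g/ρ₀)·Δρ/Δz = g·(Δρ/ρ₀)/Δz = 9.8 × 2.0636 × 10⁻³ / 71 = 2.8483 × 10⁻⁴ s⁻².
N = √(2.8483 × 10⁻⁴) = 0.016877 rad s⁻¹ ≈ 0.0169 rad s⁻¹.

0.0169 rad s⁻¹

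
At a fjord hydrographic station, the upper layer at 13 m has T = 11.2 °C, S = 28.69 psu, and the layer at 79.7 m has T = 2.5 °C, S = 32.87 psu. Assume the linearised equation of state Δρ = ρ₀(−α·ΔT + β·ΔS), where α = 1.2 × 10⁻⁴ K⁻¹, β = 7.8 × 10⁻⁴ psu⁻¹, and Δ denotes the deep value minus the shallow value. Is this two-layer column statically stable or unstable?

stable

ΔT = 2.5 − 11.2 = -8.7 K and ΔS = 32.87 − 28.69 = +4.18 psu (deep − shallow).
−αΔT = 1.044 × 10⁻³; βΔS = 3.2604 × 10⁻³; sum Δρ/ρ₀ = 4.3044 × 10⁻³.
Δρ/ρ₀ > 0, so Δρ > 0: deeper water is denser → statically stable.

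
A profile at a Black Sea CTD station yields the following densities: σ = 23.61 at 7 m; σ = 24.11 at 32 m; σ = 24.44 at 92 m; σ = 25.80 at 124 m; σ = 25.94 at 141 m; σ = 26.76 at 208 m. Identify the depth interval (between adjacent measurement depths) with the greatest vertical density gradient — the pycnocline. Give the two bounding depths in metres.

Compute the density gradient over each adjacent pair:
  7–32 m: Δρ/Δz = 0.50/25 = 0.020 kg m⁻⁴
  32–92 m: Δρ/Δz = 0.33/60 = 5.5 × 10⁻³ kg m⁻⁴
  92–124 m: Δρ/Δz = 1.36/32 = 0.043 kg m⁻⁴
  124–141 m: Δρ/Δz = 0.14/17 = 8.2 × 10⁻³ kg m⁻⁴
  141–208 m: Δρ/Δz = 0.82/67 = 0.012 kg m⁻⁴
The largest gradient is in the 92–124 m interval — the pycnocline.

92–124 m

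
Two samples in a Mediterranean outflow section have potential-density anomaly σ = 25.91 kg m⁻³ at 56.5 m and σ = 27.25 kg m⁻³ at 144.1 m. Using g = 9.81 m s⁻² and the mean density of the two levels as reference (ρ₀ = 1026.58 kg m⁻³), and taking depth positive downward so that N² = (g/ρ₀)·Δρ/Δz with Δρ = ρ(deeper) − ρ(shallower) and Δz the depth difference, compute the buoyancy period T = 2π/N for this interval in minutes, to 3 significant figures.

8.66 min

Δρ = 1027.25 − 1025.91 = 1.34 kg m⁻³ over Δz = 144.1 − 56.5 = 87.6 m.
N² = (9.81/1026.58) × (1.34/87.6) = 1.4618 × 10⁻⁴ s⁻².
N = √(1.4618 × 10⁻⁴) = 0.012090 rad s⁻¹, so T = 2π/N = 519.70 s = 8.6617 min ≈ 8.66 min.
Since Δρ > 0 the layer is stably stratified.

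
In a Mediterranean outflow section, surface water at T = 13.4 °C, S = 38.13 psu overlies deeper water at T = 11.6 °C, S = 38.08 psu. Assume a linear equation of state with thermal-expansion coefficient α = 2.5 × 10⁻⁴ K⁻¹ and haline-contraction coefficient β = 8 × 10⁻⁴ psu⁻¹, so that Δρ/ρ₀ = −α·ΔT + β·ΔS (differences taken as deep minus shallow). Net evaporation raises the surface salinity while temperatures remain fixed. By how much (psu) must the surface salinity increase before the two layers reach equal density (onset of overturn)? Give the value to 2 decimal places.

0.51 psu

Neutral buoyancy requires −α(T_deep − T_surf) + β(S_deep − S_surf′) = 0.
S_surf′ = S_deep − (α/β)·ΔT = 38.08 − (2.5 × 10⁻⁴/8 × 10⁻⁴)·(-1.8) = 38.6425 psu.
Increase required: 38.6425 − 38.13 = 0.5125 psu.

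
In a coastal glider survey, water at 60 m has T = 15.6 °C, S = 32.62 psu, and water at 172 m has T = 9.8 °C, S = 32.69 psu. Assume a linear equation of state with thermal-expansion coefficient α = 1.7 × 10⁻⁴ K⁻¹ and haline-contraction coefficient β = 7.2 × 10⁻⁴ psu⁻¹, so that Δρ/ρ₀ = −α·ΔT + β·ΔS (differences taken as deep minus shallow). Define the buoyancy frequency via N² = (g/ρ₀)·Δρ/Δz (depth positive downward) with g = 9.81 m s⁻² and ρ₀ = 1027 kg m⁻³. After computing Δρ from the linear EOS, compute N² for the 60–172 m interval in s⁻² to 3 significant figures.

9.08 × 10⁻⁵ s⁻²

ΔT = -5.8 K, ΔS = +0.07 psu (deep − shallow).
Δρ/ρ₀ = −αΔT + βΔS = 9.86 × 10⁻⁴ + 5.04 × 10⁻⁵ = 1.0364 × 10⁻³, so Δρ ≈ 1.064 kg m⁻³.
N² = (g/ρ₀)·Δρ/Δz = g·(Δρ/ρ₀)/Δz = 9.81 × 1.0364 × 10⁻³ / 112 = 9.0778 × 10⁻⁵ s⁻² ≈ 9.08 × 10⁻⁵ s⁻².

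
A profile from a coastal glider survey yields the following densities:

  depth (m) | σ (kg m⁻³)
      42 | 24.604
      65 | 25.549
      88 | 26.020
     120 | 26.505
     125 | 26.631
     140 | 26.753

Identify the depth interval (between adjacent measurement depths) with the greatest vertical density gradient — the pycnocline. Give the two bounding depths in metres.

42–65 m

Compute the density gradient over each adjacent pair:
  42–65 m: Δρ/Δz = 0.945/23 = 0.041 kg m⁻⁴
  65–88 m: Δρ/Δz = 0.471/23 = 0.020 kg m⁻⁴
  88–120 m: Δρ/Δz = 0.485/32 = 0.015 kg m⁻⁴
  120–125 m: Δρ/Δz = 0.126/5 = 0.025 kg m⁻⁴
  125–140 m: Δρ/Δz = 0.122/15 = 8.1 × 10⁻³ kg m⁻⁴
The largest gradient is in the 42–65 m interval — the pycnocline.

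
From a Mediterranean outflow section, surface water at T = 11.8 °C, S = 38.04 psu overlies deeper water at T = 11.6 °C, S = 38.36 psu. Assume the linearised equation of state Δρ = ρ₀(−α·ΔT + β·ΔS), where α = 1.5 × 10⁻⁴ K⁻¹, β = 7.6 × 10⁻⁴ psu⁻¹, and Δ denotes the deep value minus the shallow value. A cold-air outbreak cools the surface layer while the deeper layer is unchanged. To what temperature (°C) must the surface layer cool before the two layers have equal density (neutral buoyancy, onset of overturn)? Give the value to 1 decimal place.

Neutral buoyancy requires Δρ = 0, i.e. −α(T_deep − T_surf′) + β(S_deep − S_surf) = 0.
T_surf′ = T_deep − (β/α)·ΔS = 11.6 − (7.6 × 10⁻⁴/1.5 × 10⁻⁴)·(+0.32) = 9.979 °C.
Cooling required: 11.8 − (9.979) = 1.821 °C.

10.0 °C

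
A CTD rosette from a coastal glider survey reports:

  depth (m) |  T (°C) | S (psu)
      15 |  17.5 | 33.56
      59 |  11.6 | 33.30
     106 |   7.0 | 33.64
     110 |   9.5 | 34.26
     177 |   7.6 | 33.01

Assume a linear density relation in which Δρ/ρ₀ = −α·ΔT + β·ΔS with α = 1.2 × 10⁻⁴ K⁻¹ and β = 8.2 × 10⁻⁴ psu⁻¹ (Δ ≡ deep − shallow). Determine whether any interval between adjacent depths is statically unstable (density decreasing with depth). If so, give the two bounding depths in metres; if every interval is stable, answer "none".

Evaluate Δρ/ρ₀ = −αΔT + βΔS across each adjacent pair:
  15–59 m: −αΔT+βΔS = −(1.2 × 10⁻⁴)(-5.9)+(8.2 × 10⁻⁴)(-0.26) = 4.9 × 10⁻⁴ → stable
  59–106 m: −αΔT+βΔS = −(1.2 × 10⁻⁴)(-4.6)+(8.2 × 10⁻⁴)(+0.34) = 8.3 × 10⁻⁴ → stable
  106–110 m: −αΔT+βΔS = −(1.2 × 10⁻⁴)(+2.5)+(8.2 × 10⁻⁴)(+0.62) = 2.1 × 10⁻⁴ → stable
  110–177 m: −αΔT+βΔS = −(1.2 × 10⁻⁴)(-1.9)+(8.2 × 10⁻⁴)(-1.25) = -8.0 × 10⁻⁴ → UNSTABLE
The 110–177 m interval has Δρ < 0: lighter water underlies denser water.

110–177 m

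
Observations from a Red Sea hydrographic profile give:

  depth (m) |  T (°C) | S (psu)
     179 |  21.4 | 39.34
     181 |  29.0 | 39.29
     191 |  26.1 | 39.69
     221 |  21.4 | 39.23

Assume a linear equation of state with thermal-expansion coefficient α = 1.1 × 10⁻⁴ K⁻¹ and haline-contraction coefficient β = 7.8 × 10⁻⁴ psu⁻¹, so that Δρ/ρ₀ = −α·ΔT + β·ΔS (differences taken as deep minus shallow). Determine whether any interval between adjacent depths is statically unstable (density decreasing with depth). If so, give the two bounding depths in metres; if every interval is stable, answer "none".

179–181 m

Evaluate Δρ/ρ₀ = −αΔT + βΔS across each adjacent pair:
  179–181 m: −αΔT+βΔS = −(1.1 × 10⁻⁴)(+7.6)+(7.8 × 10⁻⁴)(-0.05) = -8.7 × 10⁻⁴ → UNSTABLE
  181–191 m: −αΔT+βΔS = −(1.1 × 10⁻⁴)(-2.9)+(7.8 × 10⁻⁴)(+0.40) = 6.3 × 10⁻⁴ → stable
  191–221 m: −αΔT+βΔS = −(1.1 × 10⁻⁴)(-4.7)+(7.8 × 10⁻⁴)(-0.46) = 1.6 × 10⁻⁴ → stable
The 179–181 m interval has Δρ < 0: lighter water underlies denser water.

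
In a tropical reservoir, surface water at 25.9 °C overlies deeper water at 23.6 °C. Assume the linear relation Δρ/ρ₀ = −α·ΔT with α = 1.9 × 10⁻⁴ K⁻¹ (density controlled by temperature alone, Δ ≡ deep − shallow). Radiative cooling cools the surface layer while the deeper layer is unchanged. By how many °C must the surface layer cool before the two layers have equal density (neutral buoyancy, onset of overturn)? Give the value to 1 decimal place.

2.3 °C

With temperature the only control, equal density requires T_surf′ = T_deep.
T_surf′ = 23.6 °C.
Cooling required: 25.9 − 23.6 = 2.3 °C.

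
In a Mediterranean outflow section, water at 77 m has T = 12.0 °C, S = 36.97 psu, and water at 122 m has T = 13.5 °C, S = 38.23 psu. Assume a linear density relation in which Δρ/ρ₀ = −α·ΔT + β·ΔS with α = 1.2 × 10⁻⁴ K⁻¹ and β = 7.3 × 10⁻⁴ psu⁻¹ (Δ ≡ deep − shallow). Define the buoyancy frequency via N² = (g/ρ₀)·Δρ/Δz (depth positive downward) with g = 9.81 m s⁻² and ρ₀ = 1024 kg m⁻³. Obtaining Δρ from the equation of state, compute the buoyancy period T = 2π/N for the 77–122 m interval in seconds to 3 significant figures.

495 s

ΔT = +1.5 K, ΔS = +1.26 psu (deep − shallow).
Δρ/ρ₀ = −αΔT + βΔS = -1.80 × 10⁻⁴ + 9.198 × 10⁻⁴ = 7.398 × 10⁻⁴, so Δρ ≈ 0.7576 kg m⁻³.
N² = (g/ρ₀)·Δρ/Δz = g·(Δρ/ρ₀)/Δz = 9.81 × 7.398 × 10⁻⁴ / 45 = 1.6128 × 10⁻⁴ s⁻².
N = √(1.6128 × 10⁻⁴) = 0.012700 rad s⁻¹ → T = 2π/N = 494.74 s ≈ 495 s.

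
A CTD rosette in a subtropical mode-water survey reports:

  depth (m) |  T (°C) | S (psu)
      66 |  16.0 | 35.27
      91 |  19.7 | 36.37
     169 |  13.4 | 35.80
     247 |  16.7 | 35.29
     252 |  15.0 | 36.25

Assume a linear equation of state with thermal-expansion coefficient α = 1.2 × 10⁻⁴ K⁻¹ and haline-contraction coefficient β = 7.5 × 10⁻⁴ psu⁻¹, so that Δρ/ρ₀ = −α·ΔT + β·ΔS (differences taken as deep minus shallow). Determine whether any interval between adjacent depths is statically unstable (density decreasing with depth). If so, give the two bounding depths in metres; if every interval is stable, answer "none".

Evaluate Δρ/ρ₀ = −αΔT + βΔS across each adjacent pair:
  66–91 m: −αΔT+βΔS = −(1.2 × 10⁻⁴)(+3.7)+(7.5 × 10⁻⁴)(+1.10) = 3.8 × 10⁻⁴ → stable
  91–169 m: −αΔT+βΔS = −(1.2 × 10⁻⁴)(-6.3)+(7.5 × 10⁻⁴)(-0.57) = 3.3 × 10⁻⁴ → stable
  169–247 m: −αΔT+βΔS = −(1.2 × 10⁻⁴)(+3.3)+(7.5 × 10⁻⁴)(-0.51) = -7.8 × 10⁻⁴ → UNSTABLE
  247–252 m: −αΔT+βΔS = −(1.2 × 10⁻⁴)(-1.7)+(7.5 × 10⁻⁴)(+0.96) = 9.2 × 10⁻⁴ → stable
The 169–247 m interval has Δρ < 0: lighter water underlies denser water.

169–247 m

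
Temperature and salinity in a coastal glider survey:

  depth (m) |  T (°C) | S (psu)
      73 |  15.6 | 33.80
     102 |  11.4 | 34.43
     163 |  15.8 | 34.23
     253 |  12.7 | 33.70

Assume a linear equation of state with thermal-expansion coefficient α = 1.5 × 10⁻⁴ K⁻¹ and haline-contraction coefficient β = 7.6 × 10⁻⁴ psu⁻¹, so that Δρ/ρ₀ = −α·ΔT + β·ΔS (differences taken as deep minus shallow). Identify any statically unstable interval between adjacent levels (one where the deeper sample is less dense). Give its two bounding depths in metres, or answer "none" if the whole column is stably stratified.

Evaluate Δρ/ρ₀ = −αΔT + βΔS across each adjacent pair:
  73–102 m: −αΔT+βΔS = −(1.5 × 10⁻⁴)(-4.2)+(7.6 × 10⁻⁴)(+0.63) = 1.1 × 10⁻³ → stable
  102–163 m: −αΔT+βΔS = −(1.5 × 10⁻⁴)(+4.4)+(7.6 × 10⁻⁴)(-0.20) = -8.1 × 10⁻⁴ → UNSTABLE
  163–253 m: −αΔT+βΔS = −(1.5 × 10⁻⁴)(-3.1)+(7.6 × 10⁻⁴)(-0.53) = 6.2 × 10⁻⁵ → stable
The 102–163 m interval has Δρ < 0: lighter water underlies denser water.

102–163 m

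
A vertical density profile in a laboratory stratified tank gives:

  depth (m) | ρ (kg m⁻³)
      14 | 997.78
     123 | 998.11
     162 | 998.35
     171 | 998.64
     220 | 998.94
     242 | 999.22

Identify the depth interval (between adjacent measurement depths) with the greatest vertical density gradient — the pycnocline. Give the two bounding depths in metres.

Compute the density gradient over each adjacent pair:
  14–123 m: Δρ/Δz = 0.33/109 = 3.0 × 10⁻³ kg m⁻⁴
  123–162 m: Δρ/Δz = 0.24/39 = 6.2 × 10⁻³ kg m⁻⁴
  162–171 m: Δρ/Δz = 0.29/9 = 0.032 kg m⁻⁴
  171–220 m: Δρ/Δz = 0.30/49 = 6.1 × 10⁻³ kg m⁻⁴
  220–242 m: Δρ/Δz = 0.28/22 = 0.013 kg m⁻⁴
The largest gradient is in the 162–171 m interval — the pycnocline.

162–171 m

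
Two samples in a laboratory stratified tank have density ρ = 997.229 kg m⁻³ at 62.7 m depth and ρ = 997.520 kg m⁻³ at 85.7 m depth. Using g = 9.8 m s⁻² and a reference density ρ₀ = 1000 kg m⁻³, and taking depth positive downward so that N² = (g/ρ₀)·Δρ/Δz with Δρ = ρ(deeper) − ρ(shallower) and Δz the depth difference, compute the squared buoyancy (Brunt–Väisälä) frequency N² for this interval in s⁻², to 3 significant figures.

Δρ = 997.520 − 997.229 = 0.291 kg m⁻³ over Δz = 85.7 − 62.7 = 23 m.
N² = (9.8/1000) × (0.291/23) = 1.2399 × 10⁻⁴ s⁻² ≈ 1.24 × 10⁻⁴ s⁻².

1.24 × 10⁻⁴ s⁻²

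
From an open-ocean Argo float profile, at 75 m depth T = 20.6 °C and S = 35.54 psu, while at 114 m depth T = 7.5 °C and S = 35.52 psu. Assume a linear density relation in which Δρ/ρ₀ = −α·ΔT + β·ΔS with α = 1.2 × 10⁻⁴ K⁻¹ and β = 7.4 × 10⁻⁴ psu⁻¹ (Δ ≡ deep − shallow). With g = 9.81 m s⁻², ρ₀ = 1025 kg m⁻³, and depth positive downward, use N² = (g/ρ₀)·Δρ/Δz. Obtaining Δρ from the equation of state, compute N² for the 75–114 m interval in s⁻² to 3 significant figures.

3.92 × 10⁻⁴ s⁻²

ΔT = -13.1 K, ΔS = -0.02 psu (deep − shallow).
Δρ/ρ₀ = −αΔT + βΔS = 1.572 × 10⁻³ − 1.48 × 10⁻⁵ = 1.5572 × 10⁻³, so Δρ ≈ 1.596 kg m⁻³.
N² = (g/ρ₀)·Δρ/Δz = g·(Δρ/ρ₀)/Δz = 9.81 × 1.5572 × 10⁻³ / 39 = 3.9170 × 10⁻⁴ s⁻² ≈ 3.92 × 10⁻⁴ s⁻².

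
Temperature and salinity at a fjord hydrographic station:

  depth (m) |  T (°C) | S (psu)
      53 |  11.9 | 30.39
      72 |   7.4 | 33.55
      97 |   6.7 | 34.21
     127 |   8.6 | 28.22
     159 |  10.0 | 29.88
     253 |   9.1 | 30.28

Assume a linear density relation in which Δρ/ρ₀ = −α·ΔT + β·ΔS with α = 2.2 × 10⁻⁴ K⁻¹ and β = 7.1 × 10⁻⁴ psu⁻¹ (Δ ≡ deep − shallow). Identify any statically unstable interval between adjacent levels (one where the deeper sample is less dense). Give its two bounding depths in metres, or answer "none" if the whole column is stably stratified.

97–127 m

Evaluate Δρ/ρ₀ = −αΔT + βΔS across each adjacent pair:
  53–72 m: −αΔT+βΔS = −(2.2 × 10⁻⁴)(-4.5)+(7.1 × 10⁻⁴)(+3.16) = 3.2 × 10⁻³ → stable
  72–97 m: −αΔT+βΔS = −(2.2 × 10⁻⁴)(-0.7)+(7.1 × 10⁻⁴)(+0.66) = 6.2 × 10⁻⁴ → stable
  97–127 m: −αΔT+βΔS = −(2.2 × 10⁻⁴)(+1.9)+(7.1 × 10⁻⁴)(-5.99) = -4.7 × 10⁻³ → UNSTABLE
  127–159 m: −αΔT+βΔS = −(2.2 × 10⁻⁴)(+1.4)+(7.1 × 10⁻⁴)(+1.66) = 8.7 × 10⁻⁴ → stable
  159–253 m: −αΔT+βΔS = −(2.2 × 10⁻⁴)(-0.9)+(7.1 × 10⁻⁴)(+0.40) = 4.8 × 10⁻⁴ → stable
The 97–127 m interval has Δρ < 0: lighter water underlies denser water.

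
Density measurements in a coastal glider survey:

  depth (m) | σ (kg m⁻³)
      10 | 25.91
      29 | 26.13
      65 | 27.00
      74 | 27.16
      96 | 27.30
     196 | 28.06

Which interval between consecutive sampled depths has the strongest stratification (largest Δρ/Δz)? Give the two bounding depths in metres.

29–65 m

Compute the density gradient over each adjacent pair:
  10–29 m: Δρ/Δz = 0.22/19 = 0.012 kg m⁻⁴
  29–65 m: Δρ/Δz = 0.87/36 = 0.024 kg m⁻⁴
  65–74 m: Δρ/Δz = 0.16/9 = 0.018 kg m⁻⁴
  74–96 m: Δρ/Δz = 0.14/22 = 6.4 × 10⁻³ kg m⁻⁴
  96–196 m: Δρ/Δz = 0.76/100 = 7.6 × 10⁻³ kg m⁻⁴
The largest gradient is in the 29–65 m interval — the pycnocline.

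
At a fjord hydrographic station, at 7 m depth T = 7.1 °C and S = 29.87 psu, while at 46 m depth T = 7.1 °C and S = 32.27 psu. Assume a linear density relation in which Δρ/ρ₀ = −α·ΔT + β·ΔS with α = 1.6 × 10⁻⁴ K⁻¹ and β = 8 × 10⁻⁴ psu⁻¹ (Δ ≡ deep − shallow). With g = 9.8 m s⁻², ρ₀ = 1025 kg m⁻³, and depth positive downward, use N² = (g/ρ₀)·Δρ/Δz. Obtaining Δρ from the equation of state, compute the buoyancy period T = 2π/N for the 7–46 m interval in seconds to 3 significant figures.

ΔT = +0.0 K, ΔS = +2.40 psu (deep − shallow).
Δρ/ρ₀ = −αΔT + βΔS = 0 + 1.92 × 10⁻³ = 1.92 × 10⁻³, so Δρ ≈ 1.968 kg m⁻³.
N² = (g/ρ₀)·Δρ/Δz = g·(Δρ/ρ₀)/Δz = 9.8 × 1.92 × 10⁻³ / 39 = 4.8246 × 10⁻⁴ s⁻².
N = √(4.8246 × 10⁻⁴) = 0.021965 rad s⁻¹ → T = 2π/N = 286.05 s ≈ 286 s.

286 s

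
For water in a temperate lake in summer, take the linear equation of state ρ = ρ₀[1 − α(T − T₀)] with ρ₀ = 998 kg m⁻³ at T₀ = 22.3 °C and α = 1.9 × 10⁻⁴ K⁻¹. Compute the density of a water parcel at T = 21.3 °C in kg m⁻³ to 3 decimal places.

T − T₀ = -1.0 K.
Bracket = 1 − α·(-1.0) = 1 + (1.90 × 10⁻⁴) = 1.0001900.
ρ = 998 × 1.0001900 = 998.190 kg m⁻³.

998.190 kg m⁻³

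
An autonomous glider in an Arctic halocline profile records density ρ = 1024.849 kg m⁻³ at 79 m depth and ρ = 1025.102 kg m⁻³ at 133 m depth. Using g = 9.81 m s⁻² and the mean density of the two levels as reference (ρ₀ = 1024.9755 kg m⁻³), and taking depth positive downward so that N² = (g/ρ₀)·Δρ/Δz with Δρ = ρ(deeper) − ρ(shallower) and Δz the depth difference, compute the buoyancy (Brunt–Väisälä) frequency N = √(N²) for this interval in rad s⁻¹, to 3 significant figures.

6.70 × 10⁻³ rad s⁻¹

Δρ = 1025.102 − 1024.849 = 0.253 kg m⁻³ over Δz = 133 − 79 = 54 m.
N² = (9.81/1024.9755) × (0.253/54) = 4.4842 × 10⁻⁵ s⁻².
N = √(4.4842 × 10⁻⁵) = 6.6964 × 10⁻³ rad s⁻¹ ≈ 6.70 × 10⁻³ rad s⁻¹.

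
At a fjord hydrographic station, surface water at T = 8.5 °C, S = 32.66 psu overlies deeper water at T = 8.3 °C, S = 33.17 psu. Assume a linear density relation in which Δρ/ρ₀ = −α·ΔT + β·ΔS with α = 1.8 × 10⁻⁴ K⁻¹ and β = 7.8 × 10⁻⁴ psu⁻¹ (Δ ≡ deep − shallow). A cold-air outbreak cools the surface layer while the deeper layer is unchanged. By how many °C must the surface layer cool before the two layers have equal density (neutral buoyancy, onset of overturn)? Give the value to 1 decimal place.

2.4 °C

Neutral buoyancy requires Δρ = 0, i.e. −α(T_deep − T_surf′) + β(S_deep − S_surf) = 0.
T_surf′ = T_deep − (β/α)·ΔS = 8.3 − (7.8 × 10⁻⁴/1.8 × 10⁻⁴)·(+0.51) = 6.090 °C.
Cooling required: 8.5 − (6.090) = 2.410 °C.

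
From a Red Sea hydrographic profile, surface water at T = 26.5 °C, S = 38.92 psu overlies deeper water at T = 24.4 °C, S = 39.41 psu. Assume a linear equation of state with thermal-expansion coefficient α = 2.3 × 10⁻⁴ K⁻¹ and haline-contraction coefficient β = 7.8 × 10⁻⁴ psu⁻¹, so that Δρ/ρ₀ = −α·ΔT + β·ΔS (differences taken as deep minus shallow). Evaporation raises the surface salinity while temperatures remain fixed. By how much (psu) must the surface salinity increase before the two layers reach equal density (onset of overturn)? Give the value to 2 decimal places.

Neutral buoyancy requires −α(T_deep − T_surf) + β(S_deep − S_surf′) = 0.
S_surf′ = S_deep − (α/β)·ΔT = 39.41 − (2.3 × 10⁻⁴/7.8 × 10⁻⁴)·(-2.1) = 40.0292 psu.
Increase required: 40.0292 − 38.92 = 1.1092 psu.

1.11 psu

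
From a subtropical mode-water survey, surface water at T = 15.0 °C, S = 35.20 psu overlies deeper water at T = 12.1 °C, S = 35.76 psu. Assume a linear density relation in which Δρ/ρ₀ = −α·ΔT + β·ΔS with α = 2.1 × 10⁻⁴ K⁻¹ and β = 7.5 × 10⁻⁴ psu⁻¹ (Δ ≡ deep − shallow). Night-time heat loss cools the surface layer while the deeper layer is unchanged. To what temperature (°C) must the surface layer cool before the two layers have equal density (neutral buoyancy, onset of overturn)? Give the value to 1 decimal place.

Neutral buoyancy requires Δρ = 0, i.e. −α(T_deep − T_surf′) + β(S_deep − S_surf) = 0.
T_surf′ = T_deep − (β/α)·ΔS = 12.1 − (7.5 × 10⁻⁴/2.1 × 10⁻⁴)·(+0.56) = 10.100 °C.
Cooling required: 15.0 − (10.100) = 4.900 °C.

10.1 °C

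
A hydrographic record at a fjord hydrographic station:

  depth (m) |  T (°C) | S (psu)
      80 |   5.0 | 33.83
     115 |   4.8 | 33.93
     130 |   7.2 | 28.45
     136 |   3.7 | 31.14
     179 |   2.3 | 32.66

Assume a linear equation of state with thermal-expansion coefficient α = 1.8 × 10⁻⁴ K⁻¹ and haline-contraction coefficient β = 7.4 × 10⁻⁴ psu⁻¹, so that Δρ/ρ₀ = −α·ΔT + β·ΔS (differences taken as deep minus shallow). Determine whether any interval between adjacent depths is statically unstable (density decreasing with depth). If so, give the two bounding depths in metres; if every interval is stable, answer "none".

115–130 m

Evaluate Δρ/ρ₀ = −αΔT + βΔS across each adjacent pair:
  80–115 m: −αΔT+βΔS = −(1.8 × 10⁻⁴)(-0.2)+(7.4 × 10⁻⁴)(+0.10) = 1.1 × 10⁻⁴ → stable
  115–130 m: −αΔT+βΔS = −(1.8 × 10⁻⁴)(+2.4)+(7.4 × 10⁻⁴)(-5.48) = -4.5 × 10⁻³ → UNSTABLE
  130–136 m: −αΔT+βΔS = −(1.8 × 10⁻⁴)(-3.5)+(7.4 × 10⁻⁴)(+2.69) = 2.6 × 10⁻³ → stable
  136–179 m: −αΔT+βΔS = −(1.8 × 10⁻⁴)(-1.4)+(7.4 × 10⁻⁴)(+1.52) = 1.4 × 10⁻³ → stable
The 115–130 m interval has Δρ < 0: lighter water underlies denser water.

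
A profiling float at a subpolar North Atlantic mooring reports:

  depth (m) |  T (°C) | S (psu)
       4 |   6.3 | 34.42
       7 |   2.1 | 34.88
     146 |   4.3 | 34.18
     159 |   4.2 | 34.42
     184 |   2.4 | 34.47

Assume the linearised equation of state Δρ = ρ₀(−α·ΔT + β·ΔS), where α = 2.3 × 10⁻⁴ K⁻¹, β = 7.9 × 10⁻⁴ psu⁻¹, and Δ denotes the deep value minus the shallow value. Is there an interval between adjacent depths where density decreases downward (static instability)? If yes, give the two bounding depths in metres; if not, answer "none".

Evaluate Δρ/ρ₀ = −αΔT + βΔS across each adjacent pair:
  4–7 m: −αΔT+βΔS = −(2.3 × 10⁻⁴)(-4.2)+(7.9 × 10⁻⁴)(+0.46) = 1.3 × 10⁻³ → stable
  7–146 m: −αΔT+βΔS = −(2.3 × 10⁻⁴)(+2.2)+(7.9 × 10⁻⁴)(-0.70) = -1.1 × 10⁻³ → UNSTABLE
  146–159 m: −αΔT+βΔS = −(2.3 × 10⁻⁴)(-0.1)+(7.9 × 10⁻⁴)(+0.24) = 2.1 × 10⁻⁴ → stable
  159–184 m: −αΔT+βΔS = −(2.3 × 10⁻⁴)(-1.8)+(7.9 × 10⁻⁴)(+0.05) = 4.5 × 10⁻⁴ → stable
The 7–146 m interval has Δρ < 0: lighter water underlies denser water.

7–146 m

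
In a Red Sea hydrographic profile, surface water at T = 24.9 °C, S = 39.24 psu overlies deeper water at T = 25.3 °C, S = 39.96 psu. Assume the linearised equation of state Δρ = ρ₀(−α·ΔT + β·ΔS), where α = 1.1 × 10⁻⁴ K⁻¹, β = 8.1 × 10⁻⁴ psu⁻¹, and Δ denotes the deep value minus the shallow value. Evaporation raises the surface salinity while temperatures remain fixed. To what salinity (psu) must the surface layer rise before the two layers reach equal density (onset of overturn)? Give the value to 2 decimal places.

Neutral buoyancy requires −α(T_deep − T_surf) + β(S_deep − S_surf′) = 0.
S_surf′ = S_deep − (α/β)·ΔT = 39.96 − (1.1 × 10⁻⁴/8.1 × 10⁻⁴)·(+0.4) = 39.9057 psu.
Increase required: 39.9057 − 39.24 = 0.6657 psu.

39.91 psu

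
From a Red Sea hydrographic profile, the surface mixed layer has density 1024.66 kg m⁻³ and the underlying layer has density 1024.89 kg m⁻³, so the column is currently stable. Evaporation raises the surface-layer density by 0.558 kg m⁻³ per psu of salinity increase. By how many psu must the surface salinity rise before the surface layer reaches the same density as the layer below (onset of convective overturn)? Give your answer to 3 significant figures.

0.412 psu

Density deficit of the surface layer: 1024.89 − 1024.66 = 0.23 kg m⁻³.
Required change = 0.23 / 0.558 = 0.412 psu.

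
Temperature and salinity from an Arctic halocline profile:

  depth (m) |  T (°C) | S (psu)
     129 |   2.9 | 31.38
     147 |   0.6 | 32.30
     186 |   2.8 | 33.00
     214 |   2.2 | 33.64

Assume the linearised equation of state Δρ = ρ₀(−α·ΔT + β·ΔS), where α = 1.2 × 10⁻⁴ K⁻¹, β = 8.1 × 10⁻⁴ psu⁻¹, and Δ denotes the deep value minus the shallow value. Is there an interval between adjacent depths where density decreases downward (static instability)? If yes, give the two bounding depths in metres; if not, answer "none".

Evaluate Δρ/ρ₀ = −αΔT + βΔS across each adjacent pair:
  129–147 m: −αΔT+βΔS = −(1.2 × 10⁻⁴)(-2.3)+(8.1 × 10⁻⁴)(+0.92) = 1.0 × 10⁻³ → stable
  147–186 m: −αΔT+βΔS = −(1.2 × 10⁻⁴)(+2.2)+(8.1 × 10⁻⁴)(+0.70) = 3.0 × 10⁻⁴ → stable
  186–214 m: −αΔT+βΔS = −(1.2 × 10⁻⁴)(-0.6)+(8.1 × 10⁻⁴)(+0.64) = 5.9 × 10⁻⁴ → stable
Every interval has Δρ > 0: the column is stably stratified throughout.

none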